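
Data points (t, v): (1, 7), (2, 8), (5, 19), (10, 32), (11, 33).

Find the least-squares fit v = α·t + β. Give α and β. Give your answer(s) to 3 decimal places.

α = 2.739, β = 3.913

MᵀM·[α, β]ᵀ = Mᵀv reads: 251·α + 29·β = 801;  29·α + 5·β = 99.
Eliminating β: 5·(row 1) − 29·(row 2) gives 414·α = 5·801 − 29·99 = 1134, so α = 63/23.
Then β = (99 − 29·(63/23))/5 = 90/23.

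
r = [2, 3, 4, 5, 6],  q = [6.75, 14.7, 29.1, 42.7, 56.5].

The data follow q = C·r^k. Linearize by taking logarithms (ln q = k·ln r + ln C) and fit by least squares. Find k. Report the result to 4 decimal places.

k = 1.9753

Taking logs, ln q = k·ln r + ln C, so regress ln q on ln r.
Over the data: Σln r = 6.5793, Σ(ln r)² = 9.4099, Σln q = 15.7566, Σln r·ln q = 22.2199.
Normal system: [[9.4099, 6.5793]; [6.5793, 5]]·[k, ln C]ᵀ = [22.2199, 15.7566]ᵀ.
Slope k = (n·Σln r·ln q − Σln r·Σln q)/(n·Σ(ln r)² − (Σln r)²) = (5·22.2199 − 6.5793·15.7566)/3.7630 = 1.97528; ln C = (Σln q − k·Σln r)/n = 0.55215.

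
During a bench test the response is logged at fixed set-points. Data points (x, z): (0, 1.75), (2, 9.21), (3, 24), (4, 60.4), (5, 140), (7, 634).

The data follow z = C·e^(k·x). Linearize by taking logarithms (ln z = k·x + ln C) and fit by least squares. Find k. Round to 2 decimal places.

Taking logs, ln z = k·x + ln C, so regress ln z on x.
XᵀX = [[103.0000, 21.0000]; [21.0000, 6]], rhs = [100.2513, 21.4526]ᵀ  (here Σx = 21.0000, Σ(x)² = 103.0000, Σln z = 21.4526, Σx·ln z = 100.2513).
Δ = 103.0000·6 − (21.0000)² = 177.0000; k = (100.2513·6 − 21.0000·21.4526)/177.0000 = 0.85312, ln C = (103.0000·21.4526 − 21.0000·100.2513)/177.0000 = 0.58952.

k = 0.85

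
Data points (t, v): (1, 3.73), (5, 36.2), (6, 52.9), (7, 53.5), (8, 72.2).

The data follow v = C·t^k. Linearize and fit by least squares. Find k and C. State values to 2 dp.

Let Y = ln v. Fitting Y = k·ln t + ln C by least squares:
Sums: Σln t = 7.4265, Σ(ln t)² = 13.9113, Σln v = 17.1330, Σln t·ln v = 29.5297.
Normal system: [[13.9113, 7.4265]; [7.4265, 5]]·[k, ln C]ᵀ = [29.5297, 17.1330]ᵀ.
Solving (det = 14.4030): k = 1.41704, ln C = 1.32186, so C = exp(1.32186) = 3.75037.

k = 1.42, C = 3.75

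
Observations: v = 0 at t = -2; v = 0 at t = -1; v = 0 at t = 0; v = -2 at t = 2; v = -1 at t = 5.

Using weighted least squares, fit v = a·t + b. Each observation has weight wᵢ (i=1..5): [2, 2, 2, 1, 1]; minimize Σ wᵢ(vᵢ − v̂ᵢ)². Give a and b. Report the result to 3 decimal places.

Setting ∂/∂a … = 0 gives: 39·a + 1·b = -9;  1·a + 8·b = -3.
det = 39·8 − 1² = 311.
a = ((-9)·8 − 1·(-3))/311 = -69/311; b = (39·(-3) − 1·(-9))/311 = -108/311.

a = -0.222, b = -0.347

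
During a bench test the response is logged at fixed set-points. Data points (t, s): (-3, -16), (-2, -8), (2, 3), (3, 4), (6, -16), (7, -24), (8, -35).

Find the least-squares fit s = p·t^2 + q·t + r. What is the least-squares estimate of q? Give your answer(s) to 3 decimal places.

Normal-equation sums: Σt^2·t^2 = 7987, Σt^2·t = 1071, Σt^2 = 175, Σt·t = 175, Σt = 21, Σ1 = 7.
For Xᵀs: Σt^2·s = -4120, Σt·s = -462, Σs = -92.
Solving the 3×3 system (Gaussian elimination) gives p = -3653/3801, q = 3832/1267, r = 983/543.

q = 3.024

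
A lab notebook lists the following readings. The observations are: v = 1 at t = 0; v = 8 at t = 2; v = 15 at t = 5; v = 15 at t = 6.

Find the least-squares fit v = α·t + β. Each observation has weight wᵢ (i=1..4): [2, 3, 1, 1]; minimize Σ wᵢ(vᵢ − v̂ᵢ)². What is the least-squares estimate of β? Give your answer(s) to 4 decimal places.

Normal-equation sums: Σwᵢ·t·t = 73, Σwᵢ·t = 17, Σwᵢ·1 = 7.
And Σwᵢ·t·v = 213, Σwᵢ·v = 56.
Normal equations: [[73, 17]; [17, 7]]·[α, β]ᵀ = [213, 56]ᵀ.
Eliminating β: 7·(row 1) − 17·(row 2) gives 222·α = 7·213 − 17·56 = 539, so α = 539/222.
Then β = (56 − 17·(539/222))/7 = 467/222.

β = 2.1036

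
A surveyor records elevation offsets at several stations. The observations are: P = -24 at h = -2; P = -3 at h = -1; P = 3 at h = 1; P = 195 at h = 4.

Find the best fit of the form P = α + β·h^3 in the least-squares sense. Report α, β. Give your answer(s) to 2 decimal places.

The normal equations are: 4·α + 56·β = 171;  56·α + 4162·β = 12678.
(Σ1 = 4, Σh^3 = 56, Σh^3·h^3 = 4162, ΣP = 171, Σh^3·P = 12678.)
det = 4·4162 − 56² = 13512.
α = (171·4162 − 56·12678)/13512 = 289/2252; β = (4·12678 − 56·171)/13512 = 1714/563.

α = 0.13, β = 3.04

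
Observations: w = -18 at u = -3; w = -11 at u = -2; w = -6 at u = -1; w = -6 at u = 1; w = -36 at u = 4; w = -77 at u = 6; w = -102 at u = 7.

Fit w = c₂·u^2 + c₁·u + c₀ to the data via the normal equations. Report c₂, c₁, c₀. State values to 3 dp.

c₂ = -1.913, c₁ = -0.636, c₀ = -3.780

Compute the Gram sums: Σu^2·u^2 = 4052, Σu^2·u = 588, Σu^2 = 116, Σu·u = 116, Σu = 12, Σ1 = 7.
Right-hand side: Σu^2·w = -8564, Σu·w = -1244, Σw = -256.
Normal equations: [[4052, 588, 116]; [588, 116, 12]; [116, 12, 7]]·[c₂, c₁, c₀]ᵀ = [-8564, -1244, -256]ᵀ.
Solving the 3×3 system (Gaussian elimination) gives c₂ = -10839/5666, c₁ = -3605/5666, c₀ = -10708/2833.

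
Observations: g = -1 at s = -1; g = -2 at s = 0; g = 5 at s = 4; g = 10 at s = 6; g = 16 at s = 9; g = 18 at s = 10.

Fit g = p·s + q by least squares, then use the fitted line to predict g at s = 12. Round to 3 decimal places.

Normal-equation sums: Σs·s = 234, Σs = 28, Σ1 = 6.
For Aᵀg: Σs·g = 405, Σg = 46.
Determinant 234·6 − 28² = 620.
p = (405·6 − 28·46)/620 = 571/310; q = (234·46 − 28·405)/620 = -144/155.
At s = 12: ĝ = (571/310)·(12) + (-144/155)·(1) = 3282/155.

ĝ = 21.174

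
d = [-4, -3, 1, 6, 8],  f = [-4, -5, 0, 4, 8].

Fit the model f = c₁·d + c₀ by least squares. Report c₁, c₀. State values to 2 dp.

c₁ = 1.01, c₀ = -1.01

AᵀA·[c₁, c₀]ᵀ = Aᵀf reads: 126·c₁ + 8·c₀ = 119;  8·c₁ + 5·c₀ = 3.
(Σd·d = 126, Σd = 8, Σ1 = 5, Σd·f = 119, Σf = 3.)
det = 126·5 − 8² = 566.
c₁ = (119·5 − 8·3)/566 = 571/566; c₀ = (126·3 − 8·119)/566 = -287/283.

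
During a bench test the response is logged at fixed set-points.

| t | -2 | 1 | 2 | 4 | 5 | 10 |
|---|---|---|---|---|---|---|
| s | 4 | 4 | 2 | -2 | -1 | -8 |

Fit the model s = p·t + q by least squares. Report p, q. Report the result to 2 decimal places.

p = -1.08, q = 3.42

XᵀX·[p, q]ᵀ = Xᵀs reads: 150·p + 20·q = -93;  20·p + 6·q = -1.
det = 150·6 − 20² = 500.
p = ((-93)·6 − 20·(-1))/500 = -269/250; q = (150·(-1) − 20·(-93))/500 = 171/50.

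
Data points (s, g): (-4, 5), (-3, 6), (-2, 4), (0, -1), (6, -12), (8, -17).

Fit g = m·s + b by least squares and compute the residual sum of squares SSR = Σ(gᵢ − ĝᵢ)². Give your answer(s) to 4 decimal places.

Forming XᵀX = [[129, 5]; [5, 6]] and Xᵀg = [-254, -15]ᵀ gives XᵀX·[m, b]ᵀ = Xᵀg.
Eliminating b: 6·(row 1) − 5·(row 2) gives 749·m = 6·(-254) − 5·(-15) = -1449, so m = -207/107.
Then b = ((-15) − 5·(-207/107))/6 = -95/107.
Residuals: -198/107, 116/107, 109/107, -12/107, 53/107, -68/107; SSR = 674/107.

SSR = 6.2991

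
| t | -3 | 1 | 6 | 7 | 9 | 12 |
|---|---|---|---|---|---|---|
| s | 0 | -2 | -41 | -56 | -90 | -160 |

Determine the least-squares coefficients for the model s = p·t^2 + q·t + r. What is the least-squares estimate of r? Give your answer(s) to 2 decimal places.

r = 3.20

From the data, Σt^2·t^2 = 31076, Σt^2·t = 2990, Σt^2 = 320, Σt·t = 320, Σt = 32, Σ1 = 6.
And Σt^2·s = -34552, Σt·s = -3370, Σs = -349.
So XᵀX·[p, q, r]ᵀ = Xᵀs: [[31076, 2990, 320]; [2990, 320, 32]; [320, 32, 6]]·[p, q, r]ᵀ = [-34552, -3370, -349]ᵀ.
Solving the 3×3 system (Gaussian elimination) gives p = -15859/15897, q = -24314/15897, r = 33875/10598.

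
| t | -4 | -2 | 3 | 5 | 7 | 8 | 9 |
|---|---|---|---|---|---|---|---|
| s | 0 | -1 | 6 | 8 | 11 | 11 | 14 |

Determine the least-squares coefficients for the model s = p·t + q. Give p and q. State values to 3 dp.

p = 1.116, q = 2.855

Normal-equation sums: Σt·t = 248, Σt = 26, Σ1 = 7.
And Σt·s = 351, Σs = 49.
Normal equations: [[248, 26]; [26, 7]]·[p, q]ᵀ = [351, 49]ᵀ.
Determinant 248·7 − 26² = 1060.
p = (351·7 − 26·49)/1060 = 1183/1060; q = (248·49 − 26·351)/1060 = 1513/530.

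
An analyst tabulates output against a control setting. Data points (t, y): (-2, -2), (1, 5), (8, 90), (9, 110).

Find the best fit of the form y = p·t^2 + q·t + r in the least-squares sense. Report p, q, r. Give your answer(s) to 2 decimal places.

p = 0.98, q = 3.31, r = 0.70

The normal equations are: 10674·p + 1234·q + 150·r = 14667;  1234·p + 150·q + 16·r = 1719;  150·p + 16·q + 4·r = 203.
Solving the 3×3 system (Gaussian elimination) gives p = 31649/32258, q = 53445/16129, r = 11348/16129.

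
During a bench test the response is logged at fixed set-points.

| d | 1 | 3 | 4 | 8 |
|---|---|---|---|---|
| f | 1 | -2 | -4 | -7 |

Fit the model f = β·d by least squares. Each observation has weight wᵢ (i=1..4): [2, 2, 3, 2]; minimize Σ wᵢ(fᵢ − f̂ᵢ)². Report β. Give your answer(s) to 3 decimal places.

Sums needed: Σwᵢ·d·d = 196.
Moment sums: Σwᵢ·d·f = -170.
AᵀWA·[β]ᵀ = AᵀWf becomes [[196]]·[β]ᵀ = [-170]ᵀ.
β = (-170)/196 = -0.867347.

β = -0.867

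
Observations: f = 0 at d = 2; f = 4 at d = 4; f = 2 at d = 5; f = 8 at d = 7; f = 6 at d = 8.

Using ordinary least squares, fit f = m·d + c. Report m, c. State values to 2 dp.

Forming MᵀM = [[158, 26]; [26, 5]] and Mᵀf = [130, 20]ᵀ gives MᵀM·[m, c]ᵀ = Mᵀf.
Δ = 158·5 − 26² = 114.
m = (130·5 − 26·20)/114 = 65/57; c = (158·20 − 26·130)/114 = -110/57.

m = 1.14, c = -1.93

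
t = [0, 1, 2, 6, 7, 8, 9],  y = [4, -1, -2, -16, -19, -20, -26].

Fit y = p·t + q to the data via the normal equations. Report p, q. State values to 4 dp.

p = -3.1583, q = 3.4604

Sums needed: Σt·t = 235, Σt = 33, Σ1 = 7.
Right-hand side: Σt·y = -628, Σy = -80.
So MᵀM·[p, q]ᵀ = Mᵀy: [[235, 33]; [33, 7]]·[p, q]ᵀ = [-628, -80]ᵀ.
Eliminating q: 7·(row 1) − 33·(row 2) gives 556·p = 7·(-628) − 33·(-80) = -1756, so p = -439/139.
Then q = ((-80) − 33·(-439/139))/7 = 481/139.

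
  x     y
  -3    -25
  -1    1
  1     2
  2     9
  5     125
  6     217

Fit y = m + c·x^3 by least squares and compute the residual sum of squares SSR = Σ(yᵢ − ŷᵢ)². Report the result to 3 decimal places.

Setting ∂/∂m … = 0 gives: 6·m + 322·c = 329;  322·m + 63076·c = 63245.
Determinant 6·63076 − 322² = 274772.
m = (329·63076 − 322·63245)/274772 = 193557/137386; c = (6·63245 − 322·329)/274772 = 68383/68693.
Residuals: 64475/137386, 80595/137386, -55551/137386, -51211/137386, -116057/137386, 77749/137386; SSR = 261127/137386.

SSR = 1.901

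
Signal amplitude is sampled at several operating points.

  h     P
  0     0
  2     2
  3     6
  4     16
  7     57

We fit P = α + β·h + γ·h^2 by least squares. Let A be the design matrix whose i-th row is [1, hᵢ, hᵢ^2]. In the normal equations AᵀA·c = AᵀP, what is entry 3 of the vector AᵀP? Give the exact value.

Entry 3 ↔ basis h^2, so (AᵀP)_{3} = Σᵢ (h^2)·Pᵢ = (0)·(0) + (4)·(2) + (9)·(6) + (16)·(16) + (49)·(57) = 3111.

3111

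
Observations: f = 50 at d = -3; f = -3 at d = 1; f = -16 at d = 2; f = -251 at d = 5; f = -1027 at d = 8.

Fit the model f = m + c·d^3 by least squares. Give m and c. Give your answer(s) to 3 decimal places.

m = -1.530, c = -2.002

With design matrix X, XᵀX = [[5, 619]; [619, 278563]] and Xᵀf = [-1247, -558680]ᵀ.
Δ = 5·278563 − 619² = 1009654.
m = ((-1247)·278563 − 619·(-558680))/1009654 = -1545141/1009654; c = (5·(-558680) − 619·(-1247))/1009654 = -2021507/1009654.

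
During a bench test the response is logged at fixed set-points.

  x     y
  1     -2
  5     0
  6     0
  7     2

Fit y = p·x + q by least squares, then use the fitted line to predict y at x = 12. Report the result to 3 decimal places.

ŷ = 4.193

Normal-equation sums: Σx·x = 111, Σx = 19, Σ1 = 4.
For Mᵀy: Σx·y = 12, Σy = 0.
Normal equations: [[111, 19]; [19, 4]]·[p, q]ᵀ = [12, 0]ᵀ.
Eliminating q: 4·(row 1) − 19·(row 2) gives 83·p = 4·12 − 19·0 = 48, so p = 48/83.
Then q = (0 − 19·(48/83))/4 = -228/83.
At x = 12: ŷ = (48/83)·(12) + (-228/83)·(1) = 348/83.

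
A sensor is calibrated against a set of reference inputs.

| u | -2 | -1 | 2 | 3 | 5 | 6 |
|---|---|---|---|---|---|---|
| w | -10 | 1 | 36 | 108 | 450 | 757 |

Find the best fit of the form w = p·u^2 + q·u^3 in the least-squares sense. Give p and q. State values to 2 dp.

p = 3.14, q = 2.98

From the data, Σu^2·u^2 = 2035, Σu^2·u^3 = 11143, Σu^3·u^3 = 63139.
Moment sums: Σu^2·w = 39579, Σu^3·w = 223045.
Eliminating q: 63139·(row 1) − 11143·(row 2) gives 4321416·p = 63139·39579 − 11143·223045 = 13588046, so p = 6794023/2160708.
Then q = (223045 − 11143·(6794023/2160708))/63139 = 584899/196428.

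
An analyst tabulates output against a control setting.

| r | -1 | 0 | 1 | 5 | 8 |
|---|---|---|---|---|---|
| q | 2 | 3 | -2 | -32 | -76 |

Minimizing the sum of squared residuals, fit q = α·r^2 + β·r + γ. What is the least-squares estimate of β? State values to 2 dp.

β = -1.83

The normal system AᵀA·[α, β, γ]ᵀ = Aᵀq is [[4723, 637, 91]; [637, 91, 13]; [91, 13, 5]]·[α, β, γ]ᵀ = [-5664, -772, -105]ᵀ.
Inverting the 3×3 Gram matrix, [α, β, γ]ᵀ = [-65/66, -785/429, 37/22]ᵀ.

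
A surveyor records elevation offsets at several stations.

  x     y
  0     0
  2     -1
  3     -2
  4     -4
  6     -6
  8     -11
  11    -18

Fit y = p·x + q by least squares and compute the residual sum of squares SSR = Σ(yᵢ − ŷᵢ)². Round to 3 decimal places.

Normal-equation sums: Σx·x = 250, Σx = 34, Σ1 = 7.
Right-hand side: Σx·y = -346, Σy = -42.
Eliminating q: 7·(row 1) − 34·(row 2) gives 594·p = 7·(-346) − 34·(-42) = -994, so p = -497/297.
Then q = ((-42) − 34·(-497/297))/7 = 632/297.
Residuals: -632/297, 65/297, 265/297, 56/99, 568/297, 7/27, -511/297; SSR = 3676/297.

SSR = 12.377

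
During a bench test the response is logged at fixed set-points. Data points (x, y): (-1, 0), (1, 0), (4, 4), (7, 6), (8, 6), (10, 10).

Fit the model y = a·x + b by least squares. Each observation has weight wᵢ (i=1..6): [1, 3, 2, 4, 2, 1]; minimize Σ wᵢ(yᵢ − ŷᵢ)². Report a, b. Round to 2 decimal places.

a = 0.90, b = -0.27

The normal system MᵀWM·[a, b]ᵀ = MᵀWy is [[460, 64]; [64, 13]]·[a, b]ᵀ = [396, 54]ᵀ.
det = 460·13 − 64² = 1884.
a = (396·13 − 64·54)/1884 = 141/157; b = (460·54 − 64·396)/1884 = -42/157.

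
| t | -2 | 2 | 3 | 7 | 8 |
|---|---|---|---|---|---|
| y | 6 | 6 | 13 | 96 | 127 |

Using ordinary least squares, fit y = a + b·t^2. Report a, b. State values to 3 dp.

Entries of AᵀA: Σ1 = 5, Σt^2 = 130, Σt^2·t^2 = 6610.
Moment sums: Σy = 248, Σt^2·y = 12997.
Eliminating b: 6610·(row 1) − 130·(row 2) gives 16150·a = 6610·248 − 130·12997 = -50330, so a = -5033/1615.
Then b = (12997 − 130·(-5033/1615))/6610 = 6549/3230.

a = -3.116, b = 2.028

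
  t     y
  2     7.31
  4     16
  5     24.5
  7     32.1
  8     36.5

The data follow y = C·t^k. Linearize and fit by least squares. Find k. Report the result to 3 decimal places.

Linearized form: ln y = k·ln t + ln C. From the 5 transformed points,
Sums: Σln t = 7.7142, Σ(ln t)² = 13.1032, Σln y = 15.0267, Σln t·ln y = 24.6010.
Normal system: [[13.1032, 7.7142]; [7.7142, 5]]·[k, ln C]ᵀ = [24.6010, 15.0267]ᵀ.
Slope k = (n·Σln t·ln y − Σln t·Σln y)/(n·Σ(ln t)² − (Σln t)²) = (5·24.6010 − 7.7142·15.0267)/6.0066 = 1.17967; ln C = (Σln y − k·Σln t)/n = 1.18529.

k = 1.180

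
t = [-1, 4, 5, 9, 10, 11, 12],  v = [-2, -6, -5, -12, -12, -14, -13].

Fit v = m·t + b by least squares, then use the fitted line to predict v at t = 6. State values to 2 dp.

Sums needed: Σt·t = 488, Σt = 50, Σ1 = 7.
Moment sums: Σt·v = -585, Σv = -64.
So XᵀX·[m, b]ᵀ = Xᵀv: [[488, 50]; [50, 7]]·[m, b]ᵀ = [-585, -64]ᵀ.
det = 488·7 − 50² = 916.
m = ((-585)·7 − 50·(-64))/916 = -895/916; b = (488·(-64) − 50·(-585))/916 = -991/458.
At t = 6: v̂ = (-895/916)·(6) + (-991/458)·(1) = -1838/229.

v̂ = -8.03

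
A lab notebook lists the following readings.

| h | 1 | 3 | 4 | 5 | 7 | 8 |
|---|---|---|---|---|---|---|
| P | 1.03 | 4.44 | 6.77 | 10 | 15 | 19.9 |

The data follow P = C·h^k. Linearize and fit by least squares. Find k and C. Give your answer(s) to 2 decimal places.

Let Y = ln P. Fitting Y = k·ln h + ln C by least squares:
Σln h = 8.1197, Σ(ln h)² = 13.8297, Σln P = 11.4341, Σln h·ln P = 19.4835.
Normal system: [[13.8297, 8.1197]; [8.1197, 6]]·[k, ln C]ᵀ = [19.4835, 11.4341]ᵀ.
Δ = 13.8297·6 − (8.1197)² = 17.0487; k = (19.4835·6 − 8.1197·11.4341)/17.0487 = 1.41123, ln C = (13.8297·11.4341 − 8.1197·19.4835)/17.0487 = -0.00411, so C = exp(-0.00411) = 0.99590.

k = 1.41, C = 1.00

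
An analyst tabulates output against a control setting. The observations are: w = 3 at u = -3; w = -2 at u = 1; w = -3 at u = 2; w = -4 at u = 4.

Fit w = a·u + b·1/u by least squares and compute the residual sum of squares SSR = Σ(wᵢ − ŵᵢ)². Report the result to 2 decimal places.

SSR = 0.34

The normal equations are: 30·a + 4·b = -33;  4·a + (205/144)·b = -11/2.
Eliminating b: (205/144)·(row 1) − 4·(row 2) gives (641/24)·a = (205/144)·(-33) − 4·(-11/2) = -1199/48, so a = -1199/1282.
Then b = ((-11/2) − 4·(-1199/1282))/(205/144) = -792/641.
Residuals: -279/1282, 219/1282, -328/641, 32/641; SSR = 437/1282.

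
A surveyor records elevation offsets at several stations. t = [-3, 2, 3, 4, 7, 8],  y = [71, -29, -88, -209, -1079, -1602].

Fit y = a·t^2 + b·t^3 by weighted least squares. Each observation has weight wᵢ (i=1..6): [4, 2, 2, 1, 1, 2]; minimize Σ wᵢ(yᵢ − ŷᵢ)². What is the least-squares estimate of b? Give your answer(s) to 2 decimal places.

b = -3.00

With design matrix M, MᵀWM = [[11367, 82945]; [82945, 650535]] and MᵀWy = [-260531, -2036805]ᵀ.
Determinant 11367·650535 − 82945² = 514758320.
a = ((-260531)·650535 − 82945·(-2036805))/514758320 = -6771792/6434479; b = (11367·(-2036805) − 82945·(-260531))/514758320 = -19282733/6434479.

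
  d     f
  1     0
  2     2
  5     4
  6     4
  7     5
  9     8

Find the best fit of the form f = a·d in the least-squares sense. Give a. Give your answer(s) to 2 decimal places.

Forming XᵀX = [[196]] and Xᵀf = [155]ᵀ gives XᵀX·[a]ᵀ = Xᵀf.
Hence a = 155 / 196 ≈ 0.790816.

a = 0.79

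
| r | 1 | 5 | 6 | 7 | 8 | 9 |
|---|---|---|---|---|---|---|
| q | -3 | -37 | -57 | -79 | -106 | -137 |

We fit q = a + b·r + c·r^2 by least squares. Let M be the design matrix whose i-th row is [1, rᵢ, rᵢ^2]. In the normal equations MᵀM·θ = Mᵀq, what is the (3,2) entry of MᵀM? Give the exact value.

Row 3 ↔ basis r^2, column 2 ↔ basis r, so (MᵀM)_{3,2} = Σᵢ (r^2)·(r) = (1)·(1) + (25)·(5) + (36)·(6) + (49)·(7) + (64)·(8) + (81)·(9) = 1926.

1926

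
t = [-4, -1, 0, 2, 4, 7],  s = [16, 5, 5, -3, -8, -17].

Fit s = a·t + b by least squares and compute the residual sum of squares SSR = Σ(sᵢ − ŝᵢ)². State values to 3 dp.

Forming MᵀM = [[86, 8]; [8, 6]] and Mᵀs = [-226, -2]ᵀ gives MᵀM·[a, b]ᵀ = Mᵀs.
Δ = 86·6 − 8² = 452.
a = ((-226)·6 − 8·(-2))/452 = -335/113; b = (86·(-2) − 8·(-226))/452 = 409/113.
Residuals: 59/113, -179/113, 156/113, -78/113, 27/113, 15/113; SSR = 592/113.

SSR = 5.239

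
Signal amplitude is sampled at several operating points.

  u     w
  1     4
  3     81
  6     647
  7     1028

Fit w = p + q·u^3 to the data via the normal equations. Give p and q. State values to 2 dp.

Compute the Gram sums: Σ1 = 4, Σu^3 = 587, Σu^3·u^3 = 165035.
Right-hand side: Σw = 1760, Σu^3·w = 494547.
Normal equations: [[4, 587]; [587, 165035]]·[p, q]ᵀ = [1760, 494547]ᵀ.
Eliminating q: 165035·(row 1) − 587·(row 2) gives 315571·p = 165035·1760 − 587·494547 = 162511, so p = 162511/315571.
Then q = (494547 − 587·(162511/315571))/165035 = 945068/315571.

p = 0.51, q = 2.99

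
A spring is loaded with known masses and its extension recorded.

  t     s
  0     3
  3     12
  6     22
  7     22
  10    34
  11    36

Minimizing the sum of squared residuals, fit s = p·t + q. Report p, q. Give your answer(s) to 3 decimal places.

p = 3.023, q = 2.858

Entries of MᵀM: Σt·t = 315, Σt = 37, Σ1 = 6.
And Σt·s = 1058, Σs = 129.
Eliminating q: 6·(row 1) − 37·(row 2) gives 521·p = 6·1058 − 37·129 = 1575, so p = 1575/521.
Then q = (129 − 37·(1575/521))/6 = 1489/521.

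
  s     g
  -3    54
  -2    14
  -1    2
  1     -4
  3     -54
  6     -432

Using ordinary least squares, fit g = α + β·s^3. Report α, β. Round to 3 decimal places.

α = -0.796, β = -1.996

The normal equations are: 6·α + 208·β = -420;  208·α + 48180·β = -96346.
Determinant 6·48180 − 208² = 245816.
α = ((-420)·48180 − 208·(-96346))/245816 = -24454/30727; β = (6·(-96346) − 208·(-420))/245816 = -122679/61454.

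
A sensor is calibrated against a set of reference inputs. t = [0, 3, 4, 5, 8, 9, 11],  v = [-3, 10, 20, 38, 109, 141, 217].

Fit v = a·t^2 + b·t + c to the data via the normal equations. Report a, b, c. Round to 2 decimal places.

From the data, Σt^2·t^2 = 26260, Σt^2·t = 2788, Σt^2 = 316, Σt·t = 316, Σt = 40, Σ1 = 7.
Right-hand side: Σt^2·v = 46014, Σt·v = 4828, Σv = 532.
Solving the 3×3 system (Gaussian elimination) gives a = 16229/8148, b = -15703/8148, c = -5911/2037.

a = 1.99, b = -1.93, c = -2.90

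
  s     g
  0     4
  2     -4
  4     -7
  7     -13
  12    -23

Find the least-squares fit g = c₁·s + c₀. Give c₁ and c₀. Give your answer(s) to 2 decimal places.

The normal equations are: 213·c₁ + 25·c₀ = -403;  25·c₁ + 5·c₀ = -43.
(Σs·s = 213, Σs = 25, Σ1 = 5, Σs·g = -403, Σg = -43.)
Eliminating c₀: 5·(row 1) − 25·(row 2) gives 440·c₁ = 5·(-403) − 25·(-43) = -940, so c₁ = -47/22.
Then c₀ = ((-43) − 25·(-47/22))/5 = 229/110.

c₁ = -2.14, c₀ = 2.08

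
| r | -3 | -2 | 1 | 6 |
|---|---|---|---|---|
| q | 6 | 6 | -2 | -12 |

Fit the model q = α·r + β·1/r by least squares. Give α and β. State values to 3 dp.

The normal system AᵀA·[α, β]ᵀ = Aᵀq is [[50, 4]; [4, 25/18]]·[α, β]ᵀ = [-104, -9]ᵀ.
Eliminating β: (25/18)·(row 1) − 4·(row 2) gives (481/9)·α = (25/18)·(-104) − 4·(-9) = -976/9, so α = -976/481.
Then β = ((-9) − 4·(-976/481))/(25/18) = -306/481.

α = -2.029, β = -0.636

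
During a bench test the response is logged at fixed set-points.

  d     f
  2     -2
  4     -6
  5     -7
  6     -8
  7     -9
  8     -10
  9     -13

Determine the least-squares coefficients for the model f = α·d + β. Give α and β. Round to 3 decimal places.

α = -1.402, β = 0.352

Normal-equation sums: Σd·d = 275, Σd = 41, Σ1 = 7.
For Aᵀf: Σd·f = -371, Σf = -55.
So AᵀA·[α, β]ᵀ = Aᵀf: [[275, 41]; [41, 7]]·[α, β]ᵀ = [-371, -55]ᵀ.
Eliminating β: 7·(row 1) − 41·(row 2) gives 244·α = 7·(-371) − 41·(-55) = -342, so α = -171/122.
Then β = ((-55) − 41·(-171/122))/7 = 43/122.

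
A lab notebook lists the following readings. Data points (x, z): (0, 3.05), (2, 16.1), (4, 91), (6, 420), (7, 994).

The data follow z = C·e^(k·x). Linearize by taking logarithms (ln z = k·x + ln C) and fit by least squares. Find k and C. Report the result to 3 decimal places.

Linearized form: ln z = k·x + ln C. From the 5 transformed points,
Σx = 19.0000, Σ(x)² = 105.0000, Σln z = 21.3468, Σx·ln z = 108.1548.
Equations: 105.0000·k + 19.0000·ln C = 108.1548;  19.0000·k + 5·ln C = 21.3468.
Δ = 105.0000·5 − (19.0000)² = 164.0000; k = (108.1548·5 − 19.0000·21.3468)/164.0000 = 0.82430, ln C = (105.0000·21.3468 − 19.0000·108.1548)/164.0000 = 1.13704, so C = exp(1.13704) = 3.11753.

k = 0.824, C = 3.118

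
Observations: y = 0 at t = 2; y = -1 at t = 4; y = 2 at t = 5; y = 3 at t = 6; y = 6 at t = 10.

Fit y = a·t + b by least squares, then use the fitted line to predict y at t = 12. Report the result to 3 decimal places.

Normal-equation sums: Σt·t = 181, Σt = 27, Σ1 = 5.
For Aᵀy: Σt·y = 84, Σy = 10.
So AᵀA·[a, b]ᵀ = Aᵀy: [[181, 27]; [27, 5]]·[a, b]ᵀ = [84, 10]ᵀ.
det = 181·5 − 27² = 176.
a = (84·5 − 27·10)/176 = 75/88; b = (181·10 − 27·84)/176 = -229/88.
At t = 12: ŷ = (75/88)·(12) + (-229/88)·(1) = 61/8.

ŷ = 7.625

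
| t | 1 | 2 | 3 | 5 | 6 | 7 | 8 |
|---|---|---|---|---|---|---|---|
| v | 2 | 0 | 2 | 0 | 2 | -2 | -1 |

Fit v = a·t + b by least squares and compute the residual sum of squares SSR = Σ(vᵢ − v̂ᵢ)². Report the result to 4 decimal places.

SSR = 9.7945

Forming AᵀA = [[188, 32]; [32, 7]] and Aᵀv = [-2, 3]ᵀ gives AᵀA·[a, b]ᵀ = Aᵀv.
det = 188·7 − 32² = 292.
a = ((-2)·7 − 32·3)/292 = -55/146; b = (188·3 − 32·(-2))/292 = 157/73.
Residuals: 33/146, -102/73, 143/146, -39/146, 154/73, -221/146, -10/73; SSR = 715/73.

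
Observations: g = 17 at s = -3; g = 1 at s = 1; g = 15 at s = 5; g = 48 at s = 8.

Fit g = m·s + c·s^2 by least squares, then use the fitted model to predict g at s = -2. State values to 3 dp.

ĝ = 8.788

With design matrix A, AᵀA = [[99, 611]; [611, 4803]] and Aᵀg = [409, 3601]ᵀ.
det = 99·4803 − 611² = 102176.
m = (409·4803 − 611·3601)/102176 = -29473/12772; c = (99·3601 − 611·409)/102176 = 13325/12772.
At s = -2: ĝ = (-29473/12772)·(-2) + (13325/12772)·(4) = 56123/6386.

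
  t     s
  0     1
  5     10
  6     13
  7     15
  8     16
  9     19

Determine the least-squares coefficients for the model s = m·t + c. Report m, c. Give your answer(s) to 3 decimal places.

Setting ∂/∂m … = 0 gives: 255·m + 35·c = 532;  35·m + 6·c = 74.
Determinant 255·6 − 35² = 305.
m = (532·6 − 35·74)/305 = 602/305; c = (255·74 − 35·532)/305 = 50/61.

m = 1.974, c = 0.820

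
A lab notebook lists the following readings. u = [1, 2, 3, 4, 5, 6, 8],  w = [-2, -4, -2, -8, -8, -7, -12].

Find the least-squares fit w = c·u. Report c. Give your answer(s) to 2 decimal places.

c = -1.46

The normal equations are: 155·c = -226.
c = (-226)/155 = -1.45806.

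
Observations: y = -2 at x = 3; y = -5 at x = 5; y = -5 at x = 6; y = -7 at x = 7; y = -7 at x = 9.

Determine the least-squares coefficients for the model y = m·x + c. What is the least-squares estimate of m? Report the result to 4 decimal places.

m = -0.8500

Sums needed: Σx·x = 200, Σx = 30, Σ1 = 5.
Moment sums: Σx·y = -173, Σy = -26.
Normal equations: [[200, 30]; [30, 5]]·[m, c]ᵀ = [-173, -26]ᵀ.
Eliminating c: 5·(row 1) − 30·(row 2) gives 100·m = 5·(-173) − 30·(-26) = -85, so m = -17/20.
Then c = ((-26) − 30·(-17/20))/5 = -1/10.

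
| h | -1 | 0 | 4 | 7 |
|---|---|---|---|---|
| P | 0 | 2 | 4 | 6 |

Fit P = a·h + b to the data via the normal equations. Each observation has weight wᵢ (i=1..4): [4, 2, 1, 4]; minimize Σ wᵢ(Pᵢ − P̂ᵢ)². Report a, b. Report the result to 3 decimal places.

Entries of MᵀWM: Σwᵢ·h·h = 216, Σwᵢ·h = 28, Σwᵢ·1 = 11.
For MᵀWP: Σwᵢ·h·P = 184, Σwᵢ·P = 32.
So MᵀWM·[a, b]ᵀ = MᵀWP: [[216, 28]; [28, 11]]·[a, b]ᵀ = [184, 32]ᵀ.
Δ = 216·11 − 28² = 1592.
a = (184·11 − 28·32)/1592 = 141/199; b = (216·32 − 28·184)/1592 = 220/199.

a = 0.709, b = 1.106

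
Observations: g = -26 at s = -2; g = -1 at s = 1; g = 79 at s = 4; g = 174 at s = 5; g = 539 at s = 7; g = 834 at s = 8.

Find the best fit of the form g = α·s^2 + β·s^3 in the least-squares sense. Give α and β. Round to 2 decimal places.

α = -3.08, β = 2.01

Entries of XᵀX: Σs^2·s^2 = 7395, Σs^2·s^3 = 53693, Σs^3·s^3 = 399579.
Right-hand side: Σs^2·g = 85296, Σs^3·g = 638898.
Determinant 7395·399579 − 53693² = 71948456.
α = (85296·399579 − 53693·638898)/71948456 = -110929965/35974228; β = (7395·638898 − 53693·85296)/71948456 = 72426291/35974228.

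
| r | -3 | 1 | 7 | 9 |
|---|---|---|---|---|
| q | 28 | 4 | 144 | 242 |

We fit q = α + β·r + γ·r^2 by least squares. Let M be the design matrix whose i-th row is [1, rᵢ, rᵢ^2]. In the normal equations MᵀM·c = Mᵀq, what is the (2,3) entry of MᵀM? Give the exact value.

1046

Row 2 ↔ basis r, column 3 ↔ basis r^2, so (MᵀM)_{2,3} = Σᵢ (r)·(r^2) = (-3)·(9) + (1)·(1) + (7)·(49) + (9)·(81) = 1046.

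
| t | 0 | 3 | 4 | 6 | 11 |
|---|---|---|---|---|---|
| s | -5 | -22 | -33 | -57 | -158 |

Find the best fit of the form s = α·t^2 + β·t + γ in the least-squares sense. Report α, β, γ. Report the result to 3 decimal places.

α = -1.024, β = -2.627, γ = -5.128

XᵀX·[α, β, γ]ᵀ = Xᵀs reads: 16274·α + 1638·β + 182·γ = -21896;  1638·α + 182·β + 24·γ = -2278;  182·α + 24·β + 5·γ = -275.
Inverting the 3×3 Gram matrix, [α, β, γ]ᵀ = [-6426/6277, -16487/6277, -32191/6277]ᵀ.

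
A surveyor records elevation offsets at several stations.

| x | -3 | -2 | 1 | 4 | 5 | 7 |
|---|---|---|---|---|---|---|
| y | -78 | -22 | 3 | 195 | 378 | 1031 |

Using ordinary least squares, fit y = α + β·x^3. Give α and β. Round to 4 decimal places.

With design matrix A, AᵀA = [[6, 498]; [498, 138164]] and Aᵀy = [1507, 415648]ᵀ.
Eliminating β: 138164·(row 1) − 498·(row 2) gives 580980·α = 138164·1507 − 498·415648 = 1220444, so α = 305111/145245.
Then β = (415648 − 498·(305111/145245))/138164 = 290567/96830.

α = 2.1007, β = 3.0008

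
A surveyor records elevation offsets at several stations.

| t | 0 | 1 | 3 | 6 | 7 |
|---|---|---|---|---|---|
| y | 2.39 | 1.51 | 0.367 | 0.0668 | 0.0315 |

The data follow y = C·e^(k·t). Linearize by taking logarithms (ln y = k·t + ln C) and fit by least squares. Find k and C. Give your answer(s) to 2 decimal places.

With ln yᵢ as the transformed response and tᵢ as the regressor:
Σt = 17.0000, Σ(t)² = 95.0000, Σln y = -5.8828, Σt·ln y = -43.0358.
Equations: 95.0000·k + 17.0000·ln C = -43.0358;  17.0000·k + 5·ln C = -5.8828.
Slope k = (n·Σt·ln y − Σt·Σln y)/(n·Σ(t)² − (Σt)²) = (5·-43.0358 − 17.0000·-5.8828)/186.0000 = -0.61920; ln C = (Σln y − k·Σt)/n = 0.92871, so C = exp(0.92871) = 2.53125.

k = -0.62, C = 2.53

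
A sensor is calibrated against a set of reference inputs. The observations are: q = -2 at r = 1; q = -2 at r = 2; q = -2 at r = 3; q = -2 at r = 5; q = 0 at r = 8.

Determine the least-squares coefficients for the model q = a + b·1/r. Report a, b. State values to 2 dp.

a = -1.05, b = -1.26

Entries of AᵀA: Σ1 = 5, Σ1/r = 259/120, Σ1/r·1/r = 20401/14400.
Right-hand side: Σq = -8, Σ1/r·q = -61/15.
Normal equations: [[5, 259/120]; [259/120, 20401/14400]]·[a, b]ᵀ = [-8, -61/15]ᵀ.
Δ = 5·(20401/14400) − (259/120)² = 8731/3600.
a = ((-8)·(20401/14400) − (259/120)·(-61/15))/(8731/3600) = -9204/8731; b = (5·(-61/15) − (259/120)·(-8))/(8731/3600) = -11040/8731.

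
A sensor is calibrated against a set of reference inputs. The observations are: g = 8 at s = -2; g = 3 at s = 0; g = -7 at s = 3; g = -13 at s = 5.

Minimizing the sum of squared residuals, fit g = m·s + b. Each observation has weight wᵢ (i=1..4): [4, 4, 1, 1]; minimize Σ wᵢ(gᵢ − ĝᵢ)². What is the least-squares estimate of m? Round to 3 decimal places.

Sums needed: Σwᵢ·s·s = 50, Σwᵢ·s = 0, Σwᵢ·1 = 10.
And Σwᵢ·s·g = -150, Σwᵢ·g = 24.
AᵀWA·[m, b]ᵀ = AᵀWg becomes [[50, 0]; [0, 10]]·[m, b]ᵀ = [-150, 24]ᵀ.
Δ = 50·10 − 0² = 500.
m = ((-150)·10 − 0·24)/500 = -3; b = (50·24 − 0·(-150))/500 = 12/5.

m = -3.000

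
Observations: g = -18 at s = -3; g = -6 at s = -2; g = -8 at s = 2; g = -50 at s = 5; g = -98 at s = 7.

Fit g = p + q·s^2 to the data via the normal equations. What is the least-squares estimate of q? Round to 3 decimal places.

Setting ∂/∂p … = 0 gives: 5·p + 91·q = -180;  91·p + 3139·q = -6270.
(Σ1 = 5, Σs^2 = 91, Σs^2·s^2 = 3139, Σg = -180, Σs^2·g = -6270.)
Eliminating q: 3139·(row 1) − 91·(row 2) gives 7414·p = 3139·(-180) − 91·(-6270) = 5550, so p = 2775/3707.
Then q = ((-6270) − 91·(2775/3707))/3139 = -7485/3707.

q = -2.019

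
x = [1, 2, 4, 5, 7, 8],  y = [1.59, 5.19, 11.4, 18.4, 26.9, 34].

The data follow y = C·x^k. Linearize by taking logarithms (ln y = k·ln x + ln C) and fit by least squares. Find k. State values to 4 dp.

Linearized form: ln y = k·ln x + ln C. From the 6 transformed points,
AᵀA = [[13.1032, 7.7142]; [7.7142, 6]], rhs = [22.9414, 14.2749]ᵀ  (here Σln x = 7.7142, Σ(ln x)² = 13.1032, Σln y = 14.2749, Σln x·ln y = 22.9414).
Δ = 13.1032·6 − (7.7142)² = 19.1098; k = (22.9414·6 − 7.7142·14.2749)/19.1098 = 1.44054, ln C = (13.1032·14.2749 − 7.7142·22.9414)/19.1098 = 0.52704.

k = 1.4405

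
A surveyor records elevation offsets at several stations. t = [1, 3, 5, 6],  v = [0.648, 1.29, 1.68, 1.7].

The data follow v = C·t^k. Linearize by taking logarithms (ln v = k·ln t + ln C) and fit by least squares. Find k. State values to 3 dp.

Linearized form: ln v = k·ln t + ln C. From the 4 transformed points,
Σln t = 4.4998, Σ(ln t)² = 7.0076, Σln v = 0.8702, Σln t·ln v = 2.0655.
Equations: 7.0076·k + 4.4998·ln C = 2.0655;  4.4998·k + 4·ln C = 0.8702.
Slope k = (n·Σln t·ln v − Σln t·Σln v)/(n·Σ(ln t)² − (Σln t)²) = (4·2.0655 − 4.4998·0.8702)/7.7823 = 0.55847; ln C = (Σln v − k·Σln t)/n = -0.41070.

k = 0.558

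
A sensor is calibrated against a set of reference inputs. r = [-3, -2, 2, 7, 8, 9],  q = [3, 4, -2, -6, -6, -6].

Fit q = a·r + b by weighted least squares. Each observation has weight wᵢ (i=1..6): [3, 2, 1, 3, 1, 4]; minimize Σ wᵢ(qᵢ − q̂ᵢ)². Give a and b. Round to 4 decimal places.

a = -0.8469, b = 0.9094

Entries of AᵀWA: Σwᵢ·r·r = 574, Σwᵢ·r = 54, Σwᵢ·1 = 14.
And Σwᵢ·r·q = -437, Σwᵢ·q = -33.
Eliminating b: 14·(row 1) − 54·(row 2) gives 5120·a = 14·(-437) − 54·(-33) = -4336, so a = -271/320.
Then b = ((-33) − 54·(-271/320))/14 = 291/320.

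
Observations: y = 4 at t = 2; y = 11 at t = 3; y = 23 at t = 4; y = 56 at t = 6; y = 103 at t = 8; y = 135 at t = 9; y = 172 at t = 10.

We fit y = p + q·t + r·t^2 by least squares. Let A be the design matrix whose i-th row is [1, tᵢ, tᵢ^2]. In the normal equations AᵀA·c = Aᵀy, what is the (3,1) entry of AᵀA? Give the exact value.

Row 3 ↔ basis t^2, column 1 ↔ basis 1, so (AᵀA)_{3,1} = Σᵢ t^2 = (4)·(1) + (9)·(1) + (16)·(1) + (36)·(1) + (64)·(1) + (81)·(1) + (100)·(1) = 310.

310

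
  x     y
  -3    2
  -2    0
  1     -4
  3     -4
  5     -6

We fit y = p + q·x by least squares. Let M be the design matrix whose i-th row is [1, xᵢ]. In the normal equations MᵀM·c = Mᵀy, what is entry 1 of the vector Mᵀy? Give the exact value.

-12

Entry 1 ↔ basis 1, so (Mᵀy)_{1} = Σᵢ yᵢ = (1)·(2) + (1)·(0) + (1)·(-4) + (1)·(-4) + (1)·(-6) = -12.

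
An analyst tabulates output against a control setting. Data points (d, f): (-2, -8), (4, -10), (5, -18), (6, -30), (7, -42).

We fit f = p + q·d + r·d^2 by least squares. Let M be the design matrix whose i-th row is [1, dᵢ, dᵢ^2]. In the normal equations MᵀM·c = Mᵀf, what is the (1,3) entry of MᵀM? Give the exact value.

Row 1 ↔ basis 1, column 3 ↔ basis d^2, so (MᵀM)_{1,3} = Σᵢ d^2 = (1)·(4) + (1)·(16) + (1)·(25) + (1)·(36) + (1)·(49) = 130.

130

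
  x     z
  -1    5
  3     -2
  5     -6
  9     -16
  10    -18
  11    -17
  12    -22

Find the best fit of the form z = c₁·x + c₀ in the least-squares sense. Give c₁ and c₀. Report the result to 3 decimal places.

Compute the Gram sums: Σx·x = 481, Σx = 49, Σ1 = 7.
For Aᵀz: Σx·z = -816, Σz = -76.
So AᵀA·[c₁, c₀]ᵀ = Aᵀz: [[481, 49]; [49, 7]]·[c₁, c₀]ᵀ = [-816, -76]ᵀ.
Determinant 481·7 − 49² = 966.
c₁ = ((-816)·7 − 49·(-76))/966 = -142/69; c₀ = (481·(-76) − 49·(-816))/966 = 1714/483.

c₁ = -2.058, c₀ = 3.549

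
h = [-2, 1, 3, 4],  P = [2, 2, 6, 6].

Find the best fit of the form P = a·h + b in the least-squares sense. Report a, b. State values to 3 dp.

a = 0.762, b = 2.857

The normal equations are: 30·a + 6·b = 40;  6·a + 4·b = 16.
(Σh·h = 30, Σh = 6, Σ1 = 4, Σh·P = 40, ΣP = 16.)
Determinant 30·4 − 6² = 84.
a = (40·4 − 6·16)/84 = 16/21; b = (30·16 − 6·40)/84 = 20/7.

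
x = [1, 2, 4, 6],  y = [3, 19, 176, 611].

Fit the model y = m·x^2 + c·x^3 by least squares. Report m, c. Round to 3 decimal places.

From the data, Σx^2·x^2 = 1569, Σx^2·x^3 = 8833, Σx^3·x^3 = 50817.
Right-hand side: Σx^2·y = 24891, Σx^3·y = 143395.
AᵀA·[m, c]ᵀ = Aᵀy becomes [[1569, 8833]; [8833, 50817]]·[m, c]ᵀ = [24891, 143395]ᵀ.
Eliminating c: 50817·(row 1) − 8833·(row 2) gives 1709984·m = 50817·24891 − 8833·143395 = -1722088, so m = -215261/213748.
Then c = (143395 − 8833·(-215261/213748))/50817 = 640569/213748.

m = -1.007, c = 2.997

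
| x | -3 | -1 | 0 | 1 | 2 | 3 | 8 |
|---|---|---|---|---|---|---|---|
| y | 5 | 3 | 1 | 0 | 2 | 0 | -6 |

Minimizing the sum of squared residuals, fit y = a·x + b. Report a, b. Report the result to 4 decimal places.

Sums needed: Σx·x = 88, Σx = 10, Σ1 = 7.
Right-hand side: Σx·y = -62, Σy = 5.
So AᵀA·[a, b]ᵀ = Aᵀy: [[88, 10]; [10, 7]]·[a, b]ᵀ = [-62, 5]ᵀ.
Eliminating b: 7·(row 1) − 10·(row 2) gives 516·a = 7·(-62) − 10·5 = -484, so a = -121/129.
Then b = (5 − 10·(-121/129))/7 = 265/129.

a = -0.9380, b = 2.0543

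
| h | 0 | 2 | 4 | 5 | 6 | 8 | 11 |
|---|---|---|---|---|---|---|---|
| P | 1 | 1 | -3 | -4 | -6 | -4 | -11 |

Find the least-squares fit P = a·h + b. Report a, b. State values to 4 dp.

Setting ∂/∂a … = 0 gives: 266·a + 36·b = -219;  36·a + 7·b = -26.
Eliminating b: 7·(row 1) − 36·(row 2) gives 566·a = 7·(-219) − 36·(-26) = -597, so a = -597/566.
Then b = ((-26) − 36·(-597/566))/7 = 484/283.

a = -1.0548, b = 1.7102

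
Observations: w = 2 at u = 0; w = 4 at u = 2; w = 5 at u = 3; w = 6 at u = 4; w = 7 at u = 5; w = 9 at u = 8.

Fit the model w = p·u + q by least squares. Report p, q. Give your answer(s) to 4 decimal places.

Sums needed: Σu·u = 118, Σu = 22, Σ1 = 6.
And Σu·w = 154, Σw = 33.
Determinant 118·6 − 22² = 224.
p = (154·6 − 22·33)/224 = 99/112; q = (118·33 − 22·154)/224 = 253/112.

p = 0.8839, q = 2.2589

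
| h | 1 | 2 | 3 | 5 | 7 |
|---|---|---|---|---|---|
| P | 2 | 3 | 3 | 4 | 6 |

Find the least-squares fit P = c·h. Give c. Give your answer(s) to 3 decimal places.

The normal system XᵀX·[c]ᵀ = XᵀP is [[88]]·[c]ᵀ = [79]ᵀ.
c = 79/88 = 0.897727.

c = 0.898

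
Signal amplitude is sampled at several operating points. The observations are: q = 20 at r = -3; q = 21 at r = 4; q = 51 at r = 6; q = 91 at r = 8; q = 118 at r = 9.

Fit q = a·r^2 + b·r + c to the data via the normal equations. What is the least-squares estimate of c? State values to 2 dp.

c = 1.48

The normal system XᵀX·[a, b, c]ᵀ = Xᵀq is [[12290, 1494, 206]; [1494, 206, 24]; [206, 24, 5]]·[a, b, c]ᵀ = [17734, 2120, 301]ᵀ.
Solving the 3×3 system (Gaussian elimination) gives a = 14907/9382, b = -13175/9382, c = 6934/4691.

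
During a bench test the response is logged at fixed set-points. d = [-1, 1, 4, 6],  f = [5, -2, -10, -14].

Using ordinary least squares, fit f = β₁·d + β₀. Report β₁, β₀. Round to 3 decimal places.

β₁ = -2.707, β₀ = 1.517

Compute the Gram sums: Σd·d = 54, Σd = 10, Σ1 = 4.
And Σd·f = -131, Σf = -21.
So XᵀX·[β₁, β₀]ᵀ = Xᵀf: [[54, 10]; [10, 4]]·[β₁, β₀]ᵀ = [-131, -21]ᵀ.
det = 54·4 − 10² = 116.
β₁ = ((-131)·4 − 10·(-21))/116 = -157/58; β₀ = (54·(-21) − 10·(-131))/116 = 44/29.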